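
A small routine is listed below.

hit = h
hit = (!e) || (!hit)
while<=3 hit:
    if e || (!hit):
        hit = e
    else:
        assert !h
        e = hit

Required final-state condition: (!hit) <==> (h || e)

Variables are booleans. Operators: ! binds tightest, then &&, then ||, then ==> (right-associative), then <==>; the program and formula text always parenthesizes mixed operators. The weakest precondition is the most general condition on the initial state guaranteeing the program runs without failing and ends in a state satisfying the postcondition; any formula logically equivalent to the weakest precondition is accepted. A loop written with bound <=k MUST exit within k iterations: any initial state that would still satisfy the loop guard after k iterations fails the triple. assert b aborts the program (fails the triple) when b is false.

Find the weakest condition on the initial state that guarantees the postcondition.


Working backward. After the program, (!hit) <==> (h || e) must hold.
Before the loop (bound <=3), unroll the exhaustion recursion (WP_0 = exit-now case; WP_j = one more guarded iteration, up to j = 3):
  WP_0: (!hit) && ((!hit) <==> (h || e))
  WP_1: (hit ==> (((e || (!hit)) ==> ((!e) && ((!e) <==> (h || e)))) && ((!(e || (!hit))) ==> ((!h) && (!hit) && ((!hit) <==> (h || hit)))))) && ((!hit) ==> ((!hit) <==> (h || e)))
  WP_2: (hit ==> (((e || (!hit)) ==> ((e ==> ((!e) && ((!e) <==> (h || e)))) && ((!e) ==> ((!e) <==> (h || e))))) && ((!(e || (!hit))) ==> ((!h) && (hit ==> ((!hit) && ((!hit) <==> (h || hit)))) && ((!hit) ==> ((!hit) <==> (h || hit))))))) && ((!hit) ==> ((!hit) <==> (h || e)))
  WP_3: (hit ==> (((e || (!hit)) ==> ((e ==> ((e ==> ((!e) && ((!e) <==> (h || e)))) && ((!e) ==> ((!e) <==> (h || e))))) && ((!e) ==> ((!e) <==> (h || e))))) && ((!(e || (!hit))) ==> ((!h) && (hit ==> ((hit ==> ((!hit) && ((!hit) <==> (h || hit)))) && ((!hit) ==> ((!hit) <==> (h || hit))))) && ((!hit) ==> ((!hit) <==> (h || hit))))))) && ((!hit) ==> ((!hit) <==> (h || e)))
So before the loop: (hit ==> (((e || (!hit)) ==> ((e ==> ((e ==> ((!e) && ((!e) <==> (h || e)))) && ((!e) ==> ((!e) <==> (h || e))))) && ((!e) ==> ((!e) <==> (h || e))))) && ((!(e || (!hit))) ==> ((!h) && (hit ==> ((hit ==> ((!hit) && ((!hit) <==> (h || hit)))) && ((!hit) ==> ((!hit) <==> (h || hit))))) && ((!hit) ==> ((!hit) <==> (h || hit))))))) && ((!hit) ==> ((!hit) <==> (h || e)))
Before hit := (!e) || (!hit): (((!e) || (!hit)) ==> (((e || (!((!e) || (!hit)))) ==> ((e ==> ((e ==> ((!e) && ((!e) <==> (h || e)))) && ((!e) ==> ((!e) <==> (h || e))))) && ((!e) ==> ((!e) <==> (h || e))))) && ((!(e || (!((!e) || (!hit))))) ==> ((!h) && (((!e) || (!hit)) ==> ((((!e) || (!hit)) ==> ((!((!e) || (!hit))) && ((!((!e) || (!hit))) <==> (h || (!e) || (!hit))))) && ((!((!e) || (!hit))) ==> ((!((!e) || (!hit))) <==> (h || (!e) || (!hit)))))) && ((!((!e) || (!hit))) ==> ((!((!e) || (!hit))) <==> (h || (!e) || (!hit)))))))) && ((!((!e) || (!hit))) ==> ((!((!e) || (!hit))) <==> (h || e)))
Before hit := h: (((!e) || (!h)) ==> (((e || (!((!e) || (!h)))) ==> ((e ==> ((e ==> ((!e) && ((!e) <==> (h || e)))) && ((!e) ==> ((!e) <==> (h || e))))) && ((!e) ==> ((!e) <==> (h || e))))) && ((!(e || (!((!e) || (!h))))) ==> ((!h) && (((!e) || (!h)) ==> (((!e) || (!h)) ==> (!((!e) || (!h))))))))) && ((!((!e) || (!h))) ==> ((!((!e) || (!h))) <==> (h || e)))
Answer: WP = (((!e) || (!h)) ==> (((e || (!((!e) || (!h)))) ==> ((e ==> ((e ==> ((!e) && ((!e) <==> (h || e)))) && ((!e) ==> ((!e) <==> (h || e))))) && ((!e) ==> ((!e) <==> (h || e))))) && ((!(e || (!((!e) || (!h))))) ==> ((!h) && (((!e) || (!h)) ==> (((!e) || (!h)) ==> (!((!e) || (!h))))))))) && ((!((!e) || (!h))) ==> ((!((!e) || (!h))) <==> (h || e)))


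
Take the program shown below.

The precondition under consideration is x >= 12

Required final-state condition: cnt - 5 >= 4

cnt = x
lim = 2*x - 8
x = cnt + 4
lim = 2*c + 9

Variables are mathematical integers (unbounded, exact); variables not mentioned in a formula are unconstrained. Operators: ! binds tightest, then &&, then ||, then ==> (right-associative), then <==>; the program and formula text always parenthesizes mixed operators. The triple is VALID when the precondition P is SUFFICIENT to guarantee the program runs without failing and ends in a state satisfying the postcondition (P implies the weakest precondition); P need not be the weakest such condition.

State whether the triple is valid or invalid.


Working backward. After the program, the postcondition cnt - 5 >= 4 must hold; in canonical form it is cnt >= 9.
Before lim := 2*c + 9: cnt >= 9
Before x := cnt + 4: cnt >= 9
Before lim := 2*x - 8: cnt >= 9
Before cnt := x: x >= 9
The weakest precondition is x >= 9.
Check whether x >= 12 implies it.
Every state satisfying the precondition satisfies the weakest precondition: the implication holds.
Answer: valid


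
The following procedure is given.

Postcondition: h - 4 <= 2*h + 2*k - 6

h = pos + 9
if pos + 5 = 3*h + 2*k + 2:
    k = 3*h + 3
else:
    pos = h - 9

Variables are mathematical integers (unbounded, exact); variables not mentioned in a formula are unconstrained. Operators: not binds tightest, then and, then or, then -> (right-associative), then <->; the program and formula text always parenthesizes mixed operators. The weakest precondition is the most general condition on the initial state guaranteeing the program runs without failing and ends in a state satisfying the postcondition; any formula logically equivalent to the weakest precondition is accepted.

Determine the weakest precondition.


Working backward. After the program, the postcondition h - 4 <= 2*h + 2*k - 6 must hold; in canonical form it is h + 2*k >= 2.
Then branch requires 7*h >= -4; else branch requires h + 2*k >= 2.
Before the if: (pos = 3*h + 2*k - 3 -> 7*h >= -4) and ((not (pos = 3*h + 2*k - 3)) -> h + 2*k >= 2)
Before h := pos + 9: (2*k + 2*pos = -24 -> 7*pos >= -67) and ((not (2*k + 2*pos = -24)) -> 2*k + pos >= -7)
Answer: WP = (2*k + 2*pos = -24 -> 7*pos >= -67) and ((not (2*k + 2*pos = -24)) -> 2*k + pos >= -7)


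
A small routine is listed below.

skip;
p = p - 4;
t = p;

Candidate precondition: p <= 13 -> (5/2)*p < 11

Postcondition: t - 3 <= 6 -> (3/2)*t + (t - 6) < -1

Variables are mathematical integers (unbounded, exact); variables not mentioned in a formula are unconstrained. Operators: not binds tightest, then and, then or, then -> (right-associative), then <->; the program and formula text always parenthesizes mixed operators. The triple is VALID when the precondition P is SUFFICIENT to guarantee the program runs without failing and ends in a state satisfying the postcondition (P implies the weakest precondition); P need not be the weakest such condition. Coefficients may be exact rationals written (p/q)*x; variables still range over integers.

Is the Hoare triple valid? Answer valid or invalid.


Working backward. After the program, the postcondition t - 3 <= 6 -> (3/2)*t + (t - 6) < -1 must hold; in canonical form it is t <= 9 -> (5/2)*t < 5.
Before t := p: p <= 9 -> (5/2)*p < 5
Before p := p - 4: p <= 13 -> (5/2)*p < 15
Before skip: p <= 13 -> (5/2)*p < 15
The weakest precondition is p <= 13 -> (5/2)*p < 15.
Check whether p <= 13 -> (5/2)*p < 11 implies it.
Every state satisfying the precondition satisfies the weakest precondition: the implication holds.
Answer: valid


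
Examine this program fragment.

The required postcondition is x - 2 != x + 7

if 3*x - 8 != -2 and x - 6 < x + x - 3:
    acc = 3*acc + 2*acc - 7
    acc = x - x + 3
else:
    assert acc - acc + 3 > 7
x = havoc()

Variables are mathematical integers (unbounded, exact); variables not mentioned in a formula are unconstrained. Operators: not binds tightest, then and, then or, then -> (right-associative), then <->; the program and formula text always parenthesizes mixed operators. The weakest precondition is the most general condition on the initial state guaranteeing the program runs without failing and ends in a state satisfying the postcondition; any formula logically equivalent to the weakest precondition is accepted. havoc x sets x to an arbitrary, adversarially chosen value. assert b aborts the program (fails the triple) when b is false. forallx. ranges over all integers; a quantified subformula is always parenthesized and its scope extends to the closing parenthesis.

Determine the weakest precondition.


Working backward. After the program, the postcondition x - 2 != x + 7 must hold; in canonical form it is true.
Before havoc x: true
Then branch requires true; else branch requires false.
Before the if: 3*x != 6 and x > -3
Answer: WP = 3*x != 6 and x > -3


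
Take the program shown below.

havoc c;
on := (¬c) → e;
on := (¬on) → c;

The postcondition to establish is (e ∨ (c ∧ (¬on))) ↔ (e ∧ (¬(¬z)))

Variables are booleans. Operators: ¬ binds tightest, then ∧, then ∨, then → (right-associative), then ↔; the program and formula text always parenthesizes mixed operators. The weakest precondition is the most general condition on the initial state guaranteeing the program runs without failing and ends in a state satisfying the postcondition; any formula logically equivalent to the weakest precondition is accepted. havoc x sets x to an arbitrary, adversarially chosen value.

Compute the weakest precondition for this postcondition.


Working backward. After the program, the postcondition (e ∨ (c ∧ (¬on))) ↔ (e ∧ (¬(¬z))) must hold; in canonical form it is (e ∨ (c ∧ (¬on))) ↔ (e ∧ z).
Before on := (¬on) → c: (e ∨ (c ∧ (¬((¬on) → c)))) ↔ (e ∧ z)
Before on := (¬c) → e: (e ∨ (c ∧ (¬((¬((¬c) → e)) → c)))) ↔ (e ∧ z)
Before havoc c: e ↔ (e ∧ z)
Answer: WP = e ↔ (e ∧ z)


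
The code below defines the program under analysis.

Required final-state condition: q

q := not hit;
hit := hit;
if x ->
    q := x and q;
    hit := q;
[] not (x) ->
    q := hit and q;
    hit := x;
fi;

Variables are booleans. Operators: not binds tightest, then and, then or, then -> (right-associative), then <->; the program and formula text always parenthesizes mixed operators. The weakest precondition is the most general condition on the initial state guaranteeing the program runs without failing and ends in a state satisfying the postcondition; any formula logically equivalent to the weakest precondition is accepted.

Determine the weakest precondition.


Working backward. After the program, q must hold.
Then branch requires x and q; else branch requires hit and q.
Before the if: (x -> (x and q)) and ((not x) -> (hit and q))
Before hit := hit: (x -> (x and q)) and ((not x) -> (hit and q))
Before q := not hit: (x -> (x and (not hit))) and x
Answer: WP = (x -> (x and (not hit))) and x


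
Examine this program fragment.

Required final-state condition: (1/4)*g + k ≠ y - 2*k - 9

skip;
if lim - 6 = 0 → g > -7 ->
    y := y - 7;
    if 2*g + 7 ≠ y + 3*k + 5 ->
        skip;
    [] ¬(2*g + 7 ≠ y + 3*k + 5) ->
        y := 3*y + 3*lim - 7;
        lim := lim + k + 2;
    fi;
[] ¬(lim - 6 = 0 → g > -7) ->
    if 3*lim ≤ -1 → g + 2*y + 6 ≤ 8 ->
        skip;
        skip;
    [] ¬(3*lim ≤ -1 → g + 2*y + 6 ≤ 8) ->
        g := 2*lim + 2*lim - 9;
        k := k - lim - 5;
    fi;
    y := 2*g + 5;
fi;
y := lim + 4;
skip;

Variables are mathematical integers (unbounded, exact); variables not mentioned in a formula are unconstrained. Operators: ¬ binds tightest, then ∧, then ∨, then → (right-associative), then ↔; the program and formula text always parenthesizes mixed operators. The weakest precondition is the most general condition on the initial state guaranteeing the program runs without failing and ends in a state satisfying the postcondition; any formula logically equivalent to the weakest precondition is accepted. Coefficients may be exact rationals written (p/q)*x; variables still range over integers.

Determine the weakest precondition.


Working backward. After the program, the postcondition (1/4)*g + k ≠ y - 2*k - 9 must hold; in canonical form it is (1/4)*g + 3*k ≠ y - 9.
Before skip: (1/4)*g + 3*k ≠ y - 9
Before y := lim + 4: (1/4)*g + 3*k ≠ lim - 5
Then branch requires (2*g ≠ 3*k + y - 9 → (1/4)*g + 3*k ≠ lim - 5) ∧ ((¬(2*g ≠ 3*k + y - 9)) → (1/4)*g + 2*k ≠ lim - 3); else branch requires ((3*lim ≤ -1 → g + 2*y ≤ 2) → (1/4)*g + 3*k ≠ lim - 5) ∧ ((¬(3*lim ≤ -1 → g + 2*y ≤ 2)) → 3*k ≠ 3*lim + 49/4).
Before the if: ((lim = 6 → g > -7) → ((2*g ≠ 3*k + y - 9 → (1/4)*g + 3*k ≠ lim - 5) ∧ ((¬(2*g ≠ 3*k + y - 9)) → (1/4)*g + 2*k ≠ lim - 3))) ∧ ((¬(lim = 6 → g > -7)) → (((3*lim ≤ -1 → g + 2*y ≤ 2) → (1/4)*g + 3*k ≠ lim - 5) ∧ ((¬(3*lim ≤ -1 → g + 2*y ≤ 2)) → 3*k ≠ 3*lim + 49/4)))
Before skip: ((lim = 6 → g > -7) → ((2*g ≠ 3*k + y - 9 → (1/4)*g + 3*k ≠ lim - 5) ∧ ((¬(2*g ≠ 3*k + y - 9)) → (1/4)*g + 2*k ≠ lim - 3))) ∧ ((¬(lim = 6 → g > -7)) → (((3*lim ≤ -1 → g + 2*y ≤ 2) → (1/4)*g + 3*k ≠ lim - 5) ∧ ((¬(3*lim ≤ -1 → g + 2*y ≤ 2)) → 3*k ≠ 3*lim + 49/4)))
Answer: WP = ((lim = 6 → g > -7) → ((2*g ≠ 3*k + y - 9 → (1/4)*g + 3*k ≠ lim - 5) ∧ ((¬(2*g ≠ 3*k + y - 9)) → (1/4)*g + 2*k ≠ lim - 3))) ∧ ((¬(lim = 6 → g > -7)) → (((3*lim ≤ -1 → g + 2*y ≤ 2) → (1/4)*g + 3*k ≠ lim - 5) ∧ ((¬(3*lim ≤ -1 → g + 2*y ≤ 2)) → 3*k ≠ 3*lim + 49/4)))


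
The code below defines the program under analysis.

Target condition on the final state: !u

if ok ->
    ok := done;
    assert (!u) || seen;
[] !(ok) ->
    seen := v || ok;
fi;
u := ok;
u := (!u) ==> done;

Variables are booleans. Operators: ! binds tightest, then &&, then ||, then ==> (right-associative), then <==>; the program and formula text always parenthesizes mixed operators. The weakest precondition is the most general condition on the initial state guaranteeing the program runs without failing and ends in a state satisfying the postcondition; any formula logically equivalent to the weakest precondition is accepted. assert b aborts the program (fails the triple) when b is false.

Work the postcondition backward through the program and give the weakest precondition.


Working backward. After the program, !u must hold.
Before u := (!u) ==> done: !((!u) ==> done)
Before u := ok: !((!ok) ==> done)
Then branch requires ((!u) || seen) && (!((!done) ==> done)); else branch requires !((!ok) ==> done).
Before the if: (ok ==> (((!u) || seen) && (!((!done) ==> done)))) && ((!ok) ==> (!((!ok) ==> done)))
Answer: WP = (ok ==> (((!u) || seen) && (!((!done) ==> done)))) && ((!ok) ==> (!((!ok) ==> done)))


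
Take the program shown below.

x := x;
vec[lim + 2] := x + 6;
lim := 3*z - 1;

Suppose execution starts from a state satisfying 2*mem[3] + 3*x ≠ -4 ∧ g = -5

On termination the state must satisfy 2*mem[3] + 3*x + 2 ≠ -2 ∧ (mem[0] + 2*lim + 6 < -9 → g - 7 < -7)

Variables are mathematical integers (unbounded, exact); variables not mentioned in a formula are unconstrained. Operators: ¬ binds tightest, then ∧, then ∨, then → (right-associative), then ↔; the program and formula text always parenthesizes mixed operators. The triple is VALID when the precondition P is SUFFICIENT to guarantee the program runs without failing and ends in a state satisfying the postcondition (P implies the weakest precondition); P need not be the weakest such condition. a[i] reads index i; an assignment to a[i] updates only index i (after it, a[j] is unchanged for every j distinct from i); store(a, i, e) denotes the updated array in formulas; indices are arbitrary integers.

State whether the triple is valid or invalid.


Working backward. After the program, the postcondition 2*mem[3] + 3*x + 2 ≠ -2 ∧ (mem[0] + 2*lim + 6 < -9 → g - 7 < -7) must hold; in canonical form it is 2*mem[3] + 3*x ≠ -4 ∧ (mem[0] + 2*lim < -15 → g < 0).
Before lim := 3*z - 1: 2*mem[3] + 3*x ≠ -4 ∧ (mem[0] + 6*z < -13 → g < 0)
Before vec[lim + 2] := x + 6: 2*mem[3] + 3*x ≠ -4 ∧ (mem[0] + 6*z < -13 → g < 0)
Before x := x: 2*mem[3] + 3*x ≠ -4 ∧ (mem[0] + 6*z < -13 → g < 0)
The weakest precondition is 2*mem[3] + 3*x ≠ -4 ∧ (mem[0] + 6*z < -13 → g < 0).
Check whether 2*mem[3] + 3*x ≠ -4 ∧ g = -5 implies it.
Every state satisfying the precondition satisfies the weakest precondition: the implication holds.
Answer: valid


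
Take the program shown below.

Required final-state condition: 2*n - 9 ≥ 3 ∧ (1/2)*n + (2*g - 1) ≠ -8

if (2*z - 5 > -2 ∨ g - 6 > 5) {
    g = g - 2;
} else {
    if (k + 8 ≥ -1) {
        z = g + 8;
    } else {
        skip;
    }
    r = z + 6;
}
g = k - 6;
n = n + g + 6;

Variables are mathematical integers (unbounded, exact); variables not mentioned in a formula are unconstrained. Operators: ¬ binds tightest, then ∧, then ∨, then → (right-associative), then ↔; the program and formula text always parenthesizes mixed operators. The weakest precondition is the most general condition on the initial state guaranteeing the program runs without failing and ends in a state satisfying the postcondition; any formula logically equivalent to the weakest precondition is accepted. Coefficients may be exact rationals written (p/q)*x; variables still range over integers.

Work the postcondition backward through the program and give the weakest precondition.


Working backward. After the program, the postcondition 2*n - 9 ≥ 3 ∧ (1/2)*n + (2*g - 1) ≠ -8 must hold; in canonical form it is 2*n ≥ 12 ∧ 2*g + (1/2)*n ≠ -7.
Before n := n + g + 6: 2*g + 2*n ≥ 0 ∧ (5/2)*g + (1/2)*n ≠ -10
Before g := k - 6: 2*k + 2*n ≥ 12 ∧ (5/2)*k + (1/2)*n ≠ 5
Then branch requires 2*k + 2*n ≥ 12 ∧ (5/2)*k + (1/2)*n ≠ 5; else branch requires (k ≥ -9 → (2*k + 2*n ≥ 12 ∧ (5/2)*k + (1/2)*n ≠ 5)) ∧ ((¬(k ≥ -9)) → (2*k + 2*n ≥ 12 ∧ (5/2)*k + (1/2)*n ≠ 5)).
Before the if: ((2*z > 3 ∨ g > 11) → (2*k + 2*n ≥ 12 ∧ (5/2)*k + (1/2)*n ≠ 5)) ∧ ((¬(2*z > 3 ∨ g > 11)) → ((k ≥ -9 → (2*k + 2*n ≥ 12 ∧ (5/2)*k + (1/2)*n ≠ 5)) ∧ ((¬(k ≥ -9)) → (2*k + 2*n ≥ 12 ∧ (5/2)*k + (1/2)*n ≠ 5))))
Answer: WP = ((2*z > 3 ∨ g > 11) → (2*k + 2*n ≥ 12 ∧ (5/2)*k + (1/2)*n ≠ 5)) ∧ ((¬(2*z > 3 ∨ g > 11)) → ((k ≥ -9 → (2*k + 2*n ≥ 12 ∧ (5/2)*k + (1/2)*n ≠ 5)) ∧ ((¬(k ≥ -9)) → (2*k + 2*n ≥ 12 ∧ (5/2)*k + (1/2)*n ≠ 5))))


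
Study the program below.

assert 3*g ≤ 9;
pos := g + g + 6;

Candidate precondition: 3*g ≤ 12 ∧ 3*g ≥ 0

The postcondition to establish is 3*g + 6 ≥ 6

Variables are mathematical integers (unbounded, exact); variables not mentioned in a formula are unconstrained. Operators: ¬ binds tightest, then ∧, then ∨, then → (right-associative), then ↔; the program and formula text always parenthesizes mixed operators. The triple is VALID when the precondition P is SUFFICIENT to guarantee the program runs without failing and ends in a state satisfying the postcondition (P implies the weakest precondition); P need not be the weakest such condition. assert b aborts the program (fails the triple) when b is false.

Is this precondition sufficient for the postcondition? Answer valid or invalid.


Working backward. After the program, the postcondition 3*g + 6 ≥ 6 must hold; in canonical form it is 3*g ≥ 0.
Before pos := g + g + 6: 3*g ≥ 0
Before assert 3*g ≤ 9: 3*g ≤ 9 ∧ 3*g ≥ 0
The weakest precondition is 3*g ≤ 9 ∧ 3*g ≥ 0.
Check whether 3*g ≤ 12 ∧ 3*g ≥ 0 implies it.
Countermodel: at the initial state g = 4, the precondition holds but the weakest precondition fails.
Answer: invalid


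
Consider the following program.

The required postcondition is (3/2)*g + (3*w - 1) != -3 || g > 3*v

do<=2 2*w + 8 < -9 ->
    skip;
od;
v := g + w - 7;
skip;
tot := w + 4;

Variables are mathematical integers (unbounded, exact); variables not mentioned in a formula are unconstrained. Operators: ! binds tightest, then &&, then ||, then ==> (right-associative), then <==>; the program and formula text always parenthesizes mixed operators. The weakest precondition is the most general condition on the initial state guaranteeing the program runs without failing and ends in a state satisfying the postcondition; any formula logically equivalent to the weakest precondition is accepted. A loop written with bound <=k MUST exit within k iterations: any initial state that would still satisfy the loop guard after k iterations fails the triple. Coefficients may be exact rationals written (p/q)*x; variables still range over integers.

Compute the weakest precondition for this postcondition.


Working backward. After the program, the postcondition (3/2)*g + (3*w - 1) != -3 || g > 3*v must hold; in canonical form it is (3/2)*g + 3*w != -2 || g > 3*v.
Before tot := w + 4: (3/2)*g + 3*w != -2 || g > 3*v
Before skip: (3/2)*g + 3*w != -2 || g > 3*v
Before v := g + w - 7: (3/2)*g + 3*w != -2 || 2*g + 3*w < 21
Before the loop (bound <=2), unroll the exhaustion recursion (WP_0 = exit-now case; WP_j = one more guarded iteration, up to j = 2):
  WP_0: (!(2*w < -17)) && ((3/2)*g + 3*w != -2 || 2*g + 3*w < 21)
  WP_1: (2*w < -17 ==> ((!(2*w < -17)) && ((3/2)*g + 3*w != -2 || 2*g + 3*w < 21))) && ((!(2*w < -17)) ==> ((3/2)*g + 3*w != -2 || 2*g + 3*w < 21))
  WP_2: (2*w < -17 ==> ((2*w < -17 ==> ((!(2*w < -17)) && ((3/2)*g + 3*w != -2 || 2*g + 3*w < 21))) && ((!(2*w < -17)) ==> ((3/2)*g + 3*w != -2 || 2*g + 3*w < 21)))) && ((!(2*w < -17)) ==> ((3/2)*g + 3*w != -2 || 2*g + 3*w < 21))
So before the loop: (2*w < -17 ==> ((2*w < -17 ==> ((!(2*w < -17)) && ((3/2)*g + 3*w != -2 || 2*g + 3*w < 21))) && ((!(2*w < -17)) ==> ((3/2)*g + 3*w != -2 || 2*g + 3*w < 21)))) && ((!(2*w < -17)) ==> ((3/2)*g + 3*w != -2 || 2*g + 3*w < 21))
Answer: WP = (2*w < -17 ==> ((2*w < -17 ==> ((!(2*w < -17)) && ((3/2)*g + 3*w != -2 || 2*g + 3*w < 21))) && ((!(2*w < -17)) ==> ((3/2)*g + 3*w != -2 || 2*g + 3*w < 21)))) && ((!(2*w < -17)) ==> ((3/2)*g + 3*w != -2 || 2*g + 3*w < 21))


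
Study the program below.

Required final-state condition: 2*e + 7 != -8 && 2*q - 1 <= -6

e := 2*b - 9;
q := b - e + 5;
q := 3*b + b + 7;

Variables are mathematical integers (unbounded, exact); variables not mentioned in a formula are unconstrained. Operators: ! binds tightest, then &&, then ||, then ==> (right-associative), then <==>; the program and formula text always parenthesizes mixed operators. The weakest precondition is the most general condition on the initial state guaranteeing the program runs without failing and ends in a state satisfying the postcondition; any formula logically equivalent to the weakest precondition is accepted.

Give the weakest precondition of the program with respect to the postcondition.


Working backward. After the program, the postcondition 2*e + 7 != -8 && 2*q - 1 <= -6 must hold; in canonical form it is 2*e != -15 && 2*q <= -5.
Before q := 3*b + b + 7: 2*e != -15 && 8*b <= -19
Before q := b - e + 5: 2*e != -15 && 8*b <= -19
Before e := 2*b - 9: 4*b != 3 && 8*b <= -19
Answer: WP = 4*b != 3 && 8*b <= -19


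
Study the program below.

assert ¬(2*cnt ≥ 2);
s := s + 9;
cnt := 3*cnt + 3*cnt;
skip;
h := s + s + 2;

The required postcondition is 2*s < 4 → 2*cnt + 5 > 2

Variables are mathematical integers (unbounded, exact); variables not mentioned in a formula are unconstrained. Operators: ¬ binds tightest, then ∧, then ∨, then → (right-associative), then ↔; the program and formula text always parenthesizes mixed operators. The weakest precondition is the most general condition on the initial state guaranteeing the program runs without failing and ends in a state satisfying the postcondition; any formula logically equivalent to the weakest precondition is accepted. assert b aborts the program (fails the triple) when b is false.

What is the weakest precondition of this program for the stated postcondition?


Working backward. After the program, the postcondition 2*s < 4 → 2*cnt + 5 > 2 must hold; in canonical form it is 2*s < 4 → 2*cnt > -3.
Before h := s + s + 2: 2*s < 4 → 2*cnt > -3
Before skip: 2*s < 4 → 2*cnt > -3
Before cnt := 3*cnt + 3*cnt: 2*s < 4 → 12*cnt > -3
Before s := s + 9: 2*s < -14 → 12*cnt > -3
Before assert ¬(2*cnt ≥ 2): (¬(2*cnt ≥ 2)) ∧ (2*s < -14 → 12*cnt > -3)
Answer: WP = (¬(2*cnt ≥ 2)) ∧ (2*s < -14 → 12*cnt > -3)


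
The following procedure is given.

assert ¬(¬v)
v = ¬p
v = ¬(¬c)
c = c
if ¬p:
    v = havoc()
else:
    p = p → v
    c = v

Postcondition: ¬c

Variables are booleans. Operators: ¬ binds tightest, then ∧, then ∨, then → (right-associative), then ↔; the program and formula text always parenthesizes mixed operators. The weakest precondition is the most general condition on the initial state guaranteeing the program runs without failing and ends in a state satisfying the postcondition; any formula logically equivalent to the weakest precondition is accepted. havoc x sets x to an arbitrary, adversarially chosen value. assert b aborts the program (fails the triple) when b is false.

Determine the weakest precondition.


Working backward. After the program, ¬c must hold.
Then branch requires ¬c; else branch requires ¬v.
Before the if: ((¬p) → (¬c)) ∧ (p → (¬v))
Before c := c: ((¬p) → (¬c)) ∧ (p → (¬v))
Before v := ¬(¬c): ((¬p) → (¬c)) ∧ (p → (¬c))
Before v := ¬p: ((¬p) → (¬c)) ∧ (p → (¬c))
Before assert ¬(¬v): v ∧ ((¬p) → (¬c)) ∧ (p → (¬c))
Answer: WP = v ∧ ((¬p) → (¬c)) ∧ (p → (¬c))


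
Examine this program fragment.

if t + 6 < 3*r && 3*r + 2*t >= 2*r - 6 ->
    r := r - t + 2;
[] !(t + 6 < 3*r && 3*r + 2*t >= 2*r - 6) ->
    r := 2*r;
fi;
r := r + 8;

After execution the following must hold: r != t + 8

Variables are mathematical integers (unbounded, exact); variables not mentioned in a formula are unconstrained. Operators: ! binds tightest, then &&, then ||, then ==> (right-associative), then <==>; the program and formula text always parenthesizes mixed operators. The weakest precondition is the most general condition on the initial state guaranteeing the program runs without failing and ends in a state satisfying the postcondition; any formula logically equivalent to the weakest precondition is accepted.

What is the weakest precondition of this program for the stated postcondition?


Working backward. After the program, r != t + 8 must hold.
Before r := r + 8: r != t
Then branch requires r != 2*t - 2; else branch requires 2*r != t.
Before the if: ((t < 3*r - 6 && r + 2*t >= -6) ==> r != 2*t - 2) && ((!(t < 3*r - 6 && r + 2*t >= -6)) ==> 2*r != t)
Answer: WP = ((t < 3*r - 6 && r + 2*t >= -6) ==> r != 2*t - 2) && ((!(t < 3*r - 6 && r + 2*t >= -6)) ==> 2*r != t)


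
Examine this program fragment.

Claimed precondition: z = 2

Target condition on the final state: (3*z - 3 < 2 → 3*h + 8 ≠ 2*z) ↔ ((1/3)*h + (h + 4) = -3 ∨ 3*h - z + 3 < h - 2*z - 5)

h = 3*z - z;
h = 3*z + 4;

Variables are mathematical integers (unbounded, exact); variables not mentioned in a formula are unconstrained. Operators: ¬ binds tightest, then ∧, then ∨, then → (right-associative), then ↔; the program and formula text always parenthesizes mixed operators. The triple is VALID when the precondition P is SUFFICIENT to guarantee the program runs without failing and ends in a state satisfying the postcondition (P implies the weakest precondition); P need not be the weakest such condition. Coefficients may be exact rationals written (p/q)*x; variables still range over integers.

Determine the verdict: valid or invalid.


Working backward. After the program, the postcondition (3*z - 3 < 2 → 3*h + 8 ≠ 2*z) ↔ ((1/3)*h + (h + 4) = -3 ∨ 3*h - z + 3 < h - 2*z - 5) must hold; in canonical form it is (3*z < 5 → 3*h ≠ 2*z - 8) ↔ ((4/3)*h = -7 ∨ 2*h + z < -8).
Before h := 3*z + 4: (3*z < 5 → 7*z ≠ -20) ↔ (4*z = -37/3 ∨ 7*z < -16)
Before h := 3*z - z: (3*z < 5 → 7*z ≠ -20) ↔ (4*z = -37/3 ∨ 7*z < -16)
The weakest precondition is (3*z < 5 → 7*z ≠ -20) ↔ (4*z = -37/3 ∨ 7*z < -16).
Check whether z = 2 implies it.
Countermodel: at the initial state z = 2, the precondition holds but the weakest precondition fails.
Answer: invalid


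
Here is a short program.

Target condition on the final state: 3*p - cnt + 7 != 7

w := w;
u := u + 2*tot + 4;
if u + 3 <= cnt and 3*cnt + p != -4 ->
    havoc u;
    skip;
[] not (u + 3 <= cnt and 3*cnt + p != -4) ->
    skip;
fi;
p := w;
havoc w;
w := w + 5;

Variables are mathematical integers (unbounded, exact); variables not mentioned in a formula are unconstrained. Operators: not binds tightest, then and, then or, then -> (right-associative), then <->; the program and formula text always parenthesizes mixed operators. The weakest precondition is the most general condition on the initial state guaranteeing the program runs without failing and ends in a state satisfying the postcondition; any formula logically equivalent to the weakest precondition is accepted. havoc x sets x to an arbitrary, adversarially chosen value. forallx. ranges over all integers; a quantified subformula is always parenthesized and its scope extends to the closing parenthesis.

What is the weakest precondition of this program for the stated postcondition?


Working backward. After the program, the postcondition 3*p - cnt + 7 != 7 must hold; in canonical form it is 3*p != cnt.
Before w := w + 5: 3*p != cnt
Before havoc w: 3*p != cnt
Before p := w: 3*w != cnt
Then branch requires 3*w != cnt; else branch requires 3*w != cnt.
Before the if: ((u <= cnt - 3 and 3*cnt + p != -4) -> 3*w != cnt) and ((not (u <= cnt - 3 and 3*cnt + p != -4)) -> 3*w != cnt)
Before u := u + 2*tot + 4: ((2*tot + u <= cnt - 7 and 3*cnt + p != -4) -> 3*w != cnt) and ((not (2*tot + u <= cnt - 7 and 3*cnt + p != -4)) -> 3*w != cnt)
Before w := w: ((2*tot + u <= cnt - 7 and 3*cnt + p != -4) -> 3*w != cnt) and ((not (2*tot + u <= cnt - 7 and 3*cnt + p != -4)) -> 3*w != cnt)
Answer: WP = ((2*tot + u <= cnt - 7 and 3*cnt + p != -4) -> 3*w != cnt) and ((not (2*tot + u <= cnt - 7 and 3*cnt + p != -4)) -> 3*w != cnt)


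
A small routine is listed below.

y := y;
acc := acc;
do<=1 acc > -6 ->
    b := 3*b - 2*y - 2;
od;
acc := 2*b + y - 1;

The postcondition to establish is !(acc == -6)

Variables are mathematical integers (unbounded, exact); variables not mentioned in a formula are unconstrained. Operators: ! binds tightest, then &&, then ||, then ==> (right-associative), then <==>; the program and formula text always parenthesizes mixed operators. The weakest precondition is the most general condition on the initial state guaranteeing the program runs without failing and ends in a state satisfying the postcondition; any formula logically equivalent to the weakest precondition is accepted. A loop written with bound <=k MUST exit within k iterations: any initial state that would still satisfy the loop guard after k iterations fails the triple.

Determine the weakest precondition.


Working backward. After the program, !(acc == -6) must hold.
Before acc := 2*b + y - 1: !(2*b + y == -5)
Before the loop (bound <=1), unroll the exhaustion recursion (WP_0 = exit-now case; WP_j = one more guarded iteration, up to j = 1):
  WP_0: (!(acc > -6)) && (!(2*b + y == -5))
  WP_1: (acc > -6 ==> ((!(acc > -6)) && (!(6*b == 3*y - 1)))) && ((!(acc > -6)) ==> (!(2*b + y == -5)))
So before the loop: (acc > -6 ==> ((!(acc > -6)) && (!(6*b == 3*y - 1)))) && ((!(acc > -6)) ==> (!(2*b + y == -5)))
Before acc := acc: (acc > -6 ==> ((!(acc > -6)) && (!(6*b == 3*y - 1)))) && ((!(acc > -6)) ==> (!(2*b + y == -5)))
Before y := y: (acc > -6 ==> ((!(acc > -6)) && (!(6*b == 3*y - 1)))) && ((!(acc > -6)) ==> (!(2*b + y == -5)))
Answer: WP = (acc > -6 ==> ((!(acc > -6)) && (!(6*b == 3*y - 1)))) && ((!(acc > -6)) ==> (!(2*b + y == -5)))


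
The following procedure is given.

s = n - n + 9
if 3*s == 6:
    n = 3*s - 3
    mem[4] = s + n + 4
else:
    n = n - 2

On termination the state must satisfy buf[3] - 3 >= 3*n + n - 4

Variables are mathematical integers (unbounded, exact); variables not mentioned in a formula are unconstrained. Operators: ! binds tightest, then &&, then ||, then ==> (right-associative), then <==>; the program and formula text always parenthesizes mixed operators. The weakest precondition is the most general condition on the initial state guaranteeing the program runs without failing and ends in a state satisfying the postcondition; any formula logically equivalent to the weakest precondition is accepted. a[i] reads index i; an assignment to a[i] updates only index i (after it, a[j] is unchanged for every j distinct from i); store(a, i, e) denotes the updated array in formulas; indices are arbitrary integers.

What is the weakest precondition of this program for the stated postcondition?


Working backward. After the program, the postcondition buf[3] - 3 >= 3*n + n - 4 must hold; in canonical form it is buf[3] >= 4*n - 1.
Then branch requires buf[3] >= 12*s - 13; else branch requires buf[3] >= 4*n - 9.
Before the if: (3*s == 6 ==> buf[3] >= 12*s - 13) && ((!(3*s == 6)) ==> buf[3] >= 4*n - 9)
Before s := n - n + 9: buf[3] >= 4*n - 9
Answer: WP = buf[3] >= 4*n - 9


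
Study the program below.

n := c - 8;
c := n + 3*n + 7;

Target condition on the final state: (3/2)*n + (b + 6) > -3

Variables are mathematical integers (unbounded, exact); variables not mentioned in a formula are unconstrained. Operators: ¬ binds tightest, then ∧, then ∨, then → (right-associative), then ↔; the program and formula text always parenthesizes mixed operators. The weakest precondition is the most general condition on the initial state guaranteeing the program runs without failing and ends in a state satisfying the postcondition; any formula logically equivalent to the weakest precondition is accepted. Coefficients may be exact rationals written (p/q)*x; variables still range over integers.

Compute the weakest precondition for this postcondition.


Working backward. After the program, the postcondition (3/2)*n + (b + 6) > -3 must hold; in canonical form it is b + (3/2)*n > -9.
Before c := n + 3*n + 7: b + (3/2)*n > -9
Before n := c - 8: b + (3/2)*c > 3
Answer: WP = b + (3/2)*c > 3


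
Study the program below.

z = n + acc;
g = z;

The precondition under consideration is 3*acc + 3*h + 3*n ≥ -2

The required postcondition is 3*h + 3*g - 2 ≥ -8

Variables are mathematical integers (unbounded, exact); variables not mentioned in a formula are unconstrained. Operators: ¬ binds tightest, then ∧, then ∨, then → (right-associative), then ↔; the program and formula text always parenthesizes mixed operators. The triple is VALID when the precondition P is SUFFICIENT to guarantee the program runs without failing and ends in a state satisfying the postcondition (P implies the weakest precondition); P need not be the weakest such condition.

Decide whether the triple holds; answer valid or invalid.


Working backward. After the program, the postcondition 3*h + 3*g - 2 ≥ -8 must hold; in canonical form it is 3*g + 3*h ≥ -6.
Before g := z: 3*h + 3*z ≥ -6
Before z := n + acc: 3*acc + 3*h + 3*n ≥ -6
The weakest precondition is 3*acc + 3*h + 3*n ≥ -6.
Check whether 3*acc + 3*h + 3*n ≥ -2 implies it.
Every state satisfying the precondition satisfies the weakest precondition: the implication holds.
Answer: valid


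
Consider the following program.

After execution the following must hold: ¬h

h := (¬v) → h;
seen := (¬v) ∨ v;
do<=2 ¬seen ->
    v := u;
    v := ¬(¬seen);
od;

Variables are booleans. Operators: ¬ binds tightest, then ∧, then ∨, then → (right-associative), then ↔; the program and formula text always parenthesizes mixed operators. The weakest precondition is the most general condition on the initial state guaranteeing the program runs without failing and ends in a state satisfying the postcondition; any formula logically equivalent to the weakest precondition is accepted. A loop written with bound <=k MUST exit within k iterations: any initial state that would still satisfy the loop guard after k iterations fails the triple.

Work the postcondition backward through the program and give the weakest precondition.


Working backward. After the program, ¬h must hold.
Before the loop (bound <=2), unroll the exhaustion recursion (WP_0 = exit-now case; WP_j = one more guarded iteration, up to j = 2):
  WP_0: seen ∧ (¬h)
  WP_1: ((¬seen) → (seen ∧ (¬h))) ∧ (seen → (¬h))
  WP_2: ((¬seen) → (((¬seen) → (seen ∧ (¬h))) ∧ (seen → (¬h)))) ∧ (seen → (¬h))
So before the loop: ((¬seen) → (((¬seen) → (seen ∧ (¬h))) ∧ (seen → (¬h)))) ∧ (seen → (¬h))
Before seen := (¬v) ∨ v: ¬h
Before h := (¬v) → h: ¬((¬v) → h)
Answer: WP = ¬((¬v) → h)


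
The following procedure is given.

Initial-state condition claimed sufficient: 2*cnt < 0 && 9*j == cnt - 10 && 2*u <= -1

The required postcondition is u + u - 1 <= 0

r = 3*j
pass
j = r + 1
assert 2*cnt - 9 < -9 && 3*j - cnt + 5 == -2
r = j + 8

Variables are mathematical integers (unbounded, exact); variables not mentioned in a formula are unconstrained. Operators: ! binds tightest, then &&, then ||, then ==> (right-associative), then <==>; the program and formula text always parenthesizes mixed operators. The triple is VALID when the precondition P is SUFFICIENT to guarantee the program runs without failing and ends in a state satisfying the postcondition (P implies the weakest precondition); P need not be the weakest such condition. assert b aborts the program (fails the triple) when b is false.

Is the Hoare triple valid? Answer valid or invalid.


Working backward. After the program, the postcondition u + u - 1 <= 0 must hold; in canonical form it is 2*u <= 1.
Before r := j + 8: 2*u <= 1
Before assert 2*cnt - 9 < -9 && 3*j - cnt + 5 == -2: 2*cnt < 0 && 3*j == cnt - 7 && 2*u <= 1
Before j := r + 1: 2*cnt < 0 && 3*r == cnt - 10 && 2*u <= 1
Before skip: 2*cnt < 0 && 3*r == cnt - 10 && 2*u <= 1
Before r := 3*j: 2*cnt < 0 && 9*j == cnt - 10 && 2*u <= 1
The weakest precondition is 2*cnt < 0 && 9*j == cnt - 10 && 2*u <= 1.
Check whether 2*cnt < 0 && 9*j == cnt - 10 && 2*u <= -1 implies it.
Every state satisfying the precondition satisfies the weakest precondition: the implication holds.
Answer: valid


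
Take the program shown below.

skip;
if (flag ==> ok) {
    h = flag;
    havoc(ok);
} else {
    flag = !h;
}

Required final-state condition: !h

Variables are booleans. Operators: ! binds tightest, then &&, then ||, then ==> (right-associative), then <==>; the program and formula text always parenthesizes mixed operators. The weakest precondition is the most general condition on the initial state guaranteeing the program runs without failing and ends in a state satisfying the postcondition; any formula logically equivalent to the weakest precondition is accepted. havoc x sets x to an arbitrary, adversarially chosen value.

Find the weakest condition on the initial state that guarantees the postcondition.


Working backward. After the program, !h must hold.
Then branch requires !flag; else branch requires !h.
Before the if: ((flag ==> ok) ==> (!flag)) && ((!(flag ==> ok)) ==> (!h))
Before skip: ((flag ==> ok) ==> (!flag)) && ((!(flag ==> ok)) ==> (!h))
Answer: WP = ((flag ==> ok) ==> (!flag)) && ((!(flag ==> ok)) ==> (!h))


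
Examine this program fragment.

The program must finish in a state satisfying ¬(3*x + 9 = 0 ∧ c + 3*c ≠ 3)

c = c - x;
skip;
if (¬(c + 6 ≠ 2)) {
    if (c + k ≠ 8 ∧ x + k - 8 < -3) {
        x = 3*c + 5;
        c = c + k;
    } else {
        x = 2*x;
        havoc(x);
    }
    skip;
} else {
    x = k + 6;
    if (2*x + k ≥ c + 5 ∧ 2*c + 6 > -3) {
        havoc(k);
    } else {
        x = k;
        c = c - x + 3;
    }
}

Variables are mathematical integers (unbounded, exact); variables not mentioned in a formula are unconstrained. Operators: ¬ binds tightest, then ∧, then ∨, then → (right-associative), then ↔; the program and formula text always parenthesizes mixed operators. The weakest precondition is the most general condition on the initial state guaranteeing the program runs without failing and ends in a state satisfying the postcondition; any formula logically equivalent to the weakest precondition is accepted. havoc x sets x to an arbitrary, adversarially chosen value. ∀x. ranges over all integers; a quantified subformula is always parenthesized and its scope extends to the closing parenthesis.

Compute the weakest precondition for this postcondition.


Working backward. After the program, the postcondition ¬(3*x + 9 = 0 ∧ c + 3*c ≠ 3) must hold; in canonical form it is ¬(3*x = -9 ∧ 4*c ≠ 3).
Then branch requires ((c + k ≠ 8 ∧ k + x < 5) → (¬(9*c = -24 ∧ 4*c + 4*k ≠ 3))) ∧ ((¬(c + k ≠ 8 ∧ k + x < 5)) → (∀x_1. (¬(3*x_1 = -9 ∧ 4*c ≠ 3)))); else branch requires ((3*k ≥ c - 7 ∧ 2*c > -9) → (¬(3*k = -27 ∧ 4*c ≠ 3))) ∧ ((¬(3*k ≥ c - 7 ∧ 2*c > -9)) → (¬(3*k = -9 ∧ 4*c ≠ 4*k - 9))).
Before the if: ((¬(c ≠ -4)) → (((c + k ≠ 8 ∧ k + x < 5) → (¬(9*c = -24 ∧ 4*c + 4*k ≠ 3))) ∧ ((¬(c + k ≠ 8 ∧ k + x < 5)) → (∀x_1. (¬(3*x_1 = -9 ∧ 4*c ≠ 3)))))) ∧ (c ≠ -4 → (((3*k ≥ c - 7 ∧ 2*c > -9) → (¬(3*k = -27 ∧ 4*c ≠ 3))) ∧ ((¬(3*k ≥ c - 7 ∧ 2*c > -9)) → (¬(3*k = -9 ∧ 4*c ≠ 4*k - 9)))))
Before skip: ((¬(c ≠ -4)) → (((c + k ≠ 8 ∧ k + x < 5) → (¬(9*c = -24 ∧ 4*c + 4*k ≠ 3))) ∧ ((¬(c + k ≠ 8 ∧ k + x < 5)) → (∀x_1. (¬(3*x_1 = -9 ∧ 4*c ≠ 3)))))) ∧ (c ≠ -4 → (((3*k ≥ c - 7 ∧ 2*c > -9) → (¬(3*k = -27 ∧ 4*c ≠ 3))) ∧ ((¬(3*k ≥ c - 7 ∧ 2*c > -9)) → (¬(3*k = -9 ∧ 4*c ≠ 4*k - 9)))))
Before c := c - x: ((¬(c ≠ x - 4)) → (((c + k ≠ x + 8 ∧ k + x < 5) → (¬(9*c = 9*x - 24 ∧ 4*c + 4*k ≠ 4*x + 3))) ∧ ((¬(c + k ≠ x + 8 ∧ k + x < 5)) → (∀x_1. (¬(3*x_1 = -9 ∧ 4*c ≠ 4*x + 3)))))) ∧ (c ≠ x - 4 → (((3*k + x ≥ c - 7 ∧ 2*c > 2*x - 9) → (¬(3*k = -27 ∧ 4*c ≠ 4*x + 3))) ∧ ((¬(3*k + x ≥ c - 7 ∧ 2*c > 2*x - 9)) → (¬(3*k = -9 ∧ 4*c ≠ 4*k + 4*x - 9)))))
Answer: WP = ((¬(c ≠ x - 4)) → (((c + k ≠ x + 8 ∧ k + x < 5) → (¬(9*c = 9*x - 24 ∧ 4*c + 4*k ≠ 4*x + 3))) ∧ ((¬(c + k ≠ x + 8 ∧ k + x < 5)) → (∀x_1. (¬(3*x_1 = -9 ∧ 4*c ≠ 4*x + 3)))))) ∧ (c ≠ x - 4 → (((3*k + x ≥ c - 7 ∧ 2*c > 2*x - 9) → (¬(3*k = -27 ∧ 4*c ≠ 4*x + 3))) ∧ ((¬(3*k + x ≥ c - 7 ∧ 2*c > 2*x - 9)) → (¬(3*k = -9 ∧ 4*c ≠ 4*k + 4*x - 9)))))
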